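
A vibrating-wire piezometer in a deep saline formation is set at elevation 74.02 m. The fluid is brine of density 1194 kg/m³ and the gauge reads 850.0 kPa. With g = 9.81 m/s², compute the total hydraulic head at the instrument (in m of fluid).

ψ = P/(ρg) = 850.0×1000 / (1194 × 9.81) = 72.57 m.
h = z + ψ = 74.02 + 72.57 = 146.59 m.

h ≈ 146.59 m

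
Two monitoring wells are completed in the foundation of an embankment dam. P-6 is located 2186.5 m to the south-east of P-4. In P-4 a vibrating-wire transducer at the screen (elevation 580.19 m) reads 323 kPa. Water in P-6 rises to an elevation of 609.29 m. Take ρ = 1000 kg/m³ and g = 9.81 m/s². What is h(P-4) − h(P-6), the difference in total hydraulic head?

Δh ≈ 3.83 m

Pressure head at P-4: ψ = P/(ρg) = 323×1000 / (1000 × 9.81) = 32.93 m.
Total head at P-4: h = z + ψ = 580.19 + 32.93 = 613.12 m.
Total head at P-6: h = 609.29 m (water level in the piezometer is the total head).
Head difference: h(P-4) − h(P-6) = 613.12 − 609.29 = 3.83 m.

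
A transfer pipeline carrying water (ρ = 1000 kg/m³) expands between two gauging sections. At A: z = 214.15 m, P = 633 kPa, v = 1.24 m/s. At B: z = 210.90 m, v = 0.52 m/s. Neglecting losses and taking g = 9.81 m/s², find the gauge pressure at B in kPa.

P₂ ≈ 666 kPa

Pressure head at A: ψ₁ = P₁/(ρg) = 633×1000 / (1000 × 9.81) = 64.53 m.
Velocity heads: v₁²/2g = 1.24²/19.62 = 0.078 m; v₂²/2g = 0.52²/19.62 = 0.014 m.
Total head H = z₁ + ψ₁ + v₁²/2g = 214.15 + 64.53 + 0.078 = 278.76 m.
ψ₂ = H − z₂ − v₂²/2g = 278.76 − 210.90 − 0.014 = 67.85 m.
P₂ = ρgψ₂ = 1000 × 9.81 × 67.85 ≈ 666 kPa.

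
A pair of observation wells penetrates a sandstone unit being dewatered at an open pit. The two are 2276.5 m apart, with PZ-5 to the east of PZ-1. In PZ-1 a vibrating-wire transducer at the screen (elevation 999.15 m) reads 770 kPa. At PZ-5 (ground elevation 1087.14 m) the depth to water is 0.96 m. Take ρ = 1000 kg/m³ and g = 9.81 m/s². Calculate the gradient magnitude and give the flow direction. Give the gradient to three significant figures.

i ≈ 0.00375; groundwater flows toward the west

Pressure head at PZ-1: ψ = P/(ρg) = 770×1000 / (1000 × 9.81) = 78.49 m.
Total head at PZ-1: h = z + ψ = 999.15 + 78.49 = 1077.64 m.
Total head at PZ-5: h = 1087.14 − 0.96 = 1086.18 m.
Head difference: h(PZ-1) − h(PZ-5) = 1077.64 − 1086.18 = -8.54 m.
Hydraulic gradient: i = |Δh| / L = 8.54 / 2276.5 = 0.00375.
Flow is from higher to lower head: from PZ-5 toward PZ-1, i.e. toward the west.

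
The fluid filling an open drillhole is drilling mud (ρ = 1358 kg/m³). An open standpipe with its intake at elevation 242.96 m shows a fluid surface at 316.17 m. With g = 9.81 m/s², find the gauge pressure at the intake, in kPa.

Pressure head ψ = h − z = 316.17 − 242.96 = 73.21 m.
P = ρgψ = 1358 × 9.81 × 73.21 = 975302 Pa ≈ 975 kPa.

P ≈ 975 kPa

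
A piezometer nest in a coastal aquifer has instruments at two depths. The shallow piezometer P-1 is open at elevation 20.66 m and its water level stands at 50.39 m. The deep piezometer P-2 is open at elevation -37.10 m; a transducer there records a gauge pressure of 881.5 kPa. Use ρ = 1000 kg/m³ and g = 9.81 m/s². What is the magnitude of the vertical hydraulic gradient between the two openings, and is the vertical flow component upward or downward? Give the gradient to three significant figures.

Total head at P-1: h = 50.39 m (water level in the standpipe).
Pressure head at P-2: ψ = P/(ρg) = 881.5×1000 / (1000 × 9.81) = 89.86 m.
Total head at P-2: h = z + ψ = -37.10 + 89.86 = 52.76 m.
Δh = h(P-1) − h(P-2) = 50.39 − 52.76 = -2.37 m.
Vertical separation Δz = 20.66 − (-37.10) = 57.76 m.
|i_v| = |Δh| / Δz = 2.37 / 57.76 = 0.0410.
Head is higher in the deep piezometer, so vertical flow is upward (discharge condition).

|i_v| ≈ 0.0410; vertical flow is upward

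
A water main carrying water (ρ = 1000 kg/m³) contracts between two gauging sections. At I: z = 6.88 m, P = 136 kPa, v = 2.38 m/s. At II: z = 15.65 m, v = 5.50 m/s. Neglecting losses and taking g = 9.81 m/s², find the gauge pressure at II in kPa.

Pressure head at I: ψ₁ = P₁/(ρg) = 136×1000 / (1000 × 9.81) = 13.86 m.
Velocity heads: v₁²/2g = 2.38²/19.62 = 0.289 m; v₂²/2g = 5.50²/19.62 = 1.542 m.
Total head H = z₁ + ψ₁ + v₁²/2g = 6.88 + 13.86 + 0.289 = 21.03 m.
ψ₂ = H − z₂ − v₂²/2g = 21.03 − 15.65 − 1.542 = 3.84 m.
P₂ = ρgψ₂ = 1000 × 9.81 × 3.84 ≈ 37.7 kPa.

P₂ ≈ 37.7 kPa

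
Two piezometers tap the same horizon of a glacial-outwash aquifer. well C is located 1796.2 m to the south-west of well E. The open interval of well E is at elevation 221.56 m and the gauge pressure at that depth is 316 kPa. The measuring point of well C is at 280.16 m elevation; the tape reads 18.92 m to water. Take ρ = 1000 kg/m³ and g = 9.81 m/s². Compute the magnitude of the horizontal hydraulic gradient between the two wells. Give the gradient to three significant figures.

Pressure head at well E: ψ = P/(ρg) = 316×1000 / (1000 × 9.81) = 32.21 m.
Total head at well E: h = z + ψ = 221.56 + 32.21 = 253.77 m.
Total head at well C: h = 280.16 − 18.92 = 261.24 m.
Head difference: h(well E) − h(well C) = 253.77 − 261.24 = -7.47 m.
Hydraulic gradient: i = |Δh| / L = 7.47 / 1796.2 = 0.00416.

i ≈ 0.00416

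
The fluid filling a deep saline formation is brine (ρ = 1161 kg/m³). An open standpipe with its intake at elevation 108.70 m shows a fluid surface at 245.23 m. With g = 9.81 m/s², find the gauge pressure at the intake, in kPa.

Pressure head ψ = h − z = 245.23 − 108.70 = 136.53 m.
P = ρgψ = 1161 × 9.81 × 136.53 = 1554996 Pa ≈ 1550 kPa.

P ≈ 1550 kPa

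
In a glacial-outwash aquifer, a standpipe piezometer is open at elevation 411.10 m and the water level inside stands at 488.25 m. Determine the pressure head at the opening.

ψ ≈ 77.15 m

Total head h = 488.25 m (the water-surface elevation in the piezometer).
Pressure head ψ = h − z = 488.25 − 411.10 = 77.15 m.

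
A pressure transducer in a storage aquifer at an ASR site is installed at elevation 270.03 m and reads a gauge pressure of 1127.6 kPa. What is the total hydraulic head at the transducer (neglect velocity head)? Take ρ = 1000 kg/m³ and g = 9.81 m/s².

ψ = P/(ρg) = 1127.6×1000 / (1000 × 9.81) = 114.94 m.
h = z + ψ = 270.03 + 114.94 = 384.97 m.

h ≈ 384.97 m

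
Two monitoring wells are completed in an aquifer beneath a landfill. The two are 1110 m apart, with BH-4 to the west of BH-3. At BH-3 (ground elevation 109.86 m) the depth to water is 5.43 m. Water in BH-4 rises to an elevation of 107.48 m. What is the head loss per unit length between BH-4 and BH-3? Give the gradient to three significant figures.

i ≈ 0.00275 m/m

Total head at BH-3: h = 109.86 − 5.43 = 104.43 m.
Total head at BH-4: h = 107.48 m (water level in the piezometer is the total head).
Head difference: h(BH-3) − h(BH-4) = 104.43 − 107.48 = -3.05 m.
Hydraulic gradient: i = |Δh| / L = 3.05 / 1110 = 0.00275.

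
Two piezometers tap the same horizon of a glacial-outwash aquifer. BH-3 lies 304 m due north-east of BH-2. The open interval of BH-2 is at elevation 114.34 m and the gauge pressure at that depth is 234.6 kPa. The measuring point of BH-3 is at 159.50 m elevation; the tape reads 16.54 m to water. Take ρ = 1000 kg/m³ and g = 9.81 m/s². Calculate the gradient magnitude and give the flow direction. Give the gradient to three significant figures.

Pressure head at BH-2: ψ = P/(ρg) = 234.6×1000 / (1000 × 9.81) = 23.91 m.
Total head at BH-2: h = z + ψ = 114.34 + 23.91 = 138.25 m.
Total head at BH-3: h = 159.50 − 16.54 = 142.96 m.
Head difference: h(BH-2) − h(BH-3) = 138.25 − 142.96 = -4.71 m.
Hydraulic gradient: i = |Δh| / L = 4.71 / 304 = 0.0155.
Flow is from higher to lower head: from BH-3 toward BH-2, i.e. toward the south-west.

i ≈ 0.0155; groundwater flows toward the south-west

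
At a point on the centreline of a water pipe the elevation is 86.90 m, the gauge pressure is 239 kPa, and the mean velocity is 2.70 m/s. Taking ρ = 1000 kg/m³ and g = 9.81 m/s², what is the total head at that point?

Pressure head ψ = P/(ρg) = 239×1000 / (1000 × 9.81) = 24.36 m.
Velocity head = v²/(2g) = 2.70² / (2 × 9.81) = 0.372 m.
h = z + ψ + v²/(2g) = 86.90 + 24.36 + 0.372 = 111.63 m.

h ≈ 111.63 m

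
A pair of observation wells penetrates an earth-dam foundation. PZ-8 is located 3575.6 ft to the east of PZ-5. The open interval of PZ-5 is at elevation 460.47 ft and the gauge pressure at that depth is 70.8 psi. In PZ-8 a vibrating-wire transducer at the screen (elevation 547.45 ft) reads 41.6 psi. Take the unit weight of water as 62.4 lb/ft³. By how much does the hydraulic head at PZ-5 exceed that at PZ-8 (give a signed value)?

Pressure head at PZ-5: ψ = 144·P/γ = 144 × 70.8 / 62.4 = 163.38 ft.
Total head at PZ-5: h = z + ψ = 460.47 + 163.38 = 623.85 ft.
Pressure head at PZ-8: ψ = 144·P/γ = 144 × 41.6 / 62.4 = 96.00 ft.
Total head at PZ-8: h = z + ψ = 547.45 + 96.00 = 643.45 ft.
Head difference: h(PZ-5) − h(PZ-8) = 623.85 − 643.45 = -19.60 ft.

Δh ≈ -19.60 ft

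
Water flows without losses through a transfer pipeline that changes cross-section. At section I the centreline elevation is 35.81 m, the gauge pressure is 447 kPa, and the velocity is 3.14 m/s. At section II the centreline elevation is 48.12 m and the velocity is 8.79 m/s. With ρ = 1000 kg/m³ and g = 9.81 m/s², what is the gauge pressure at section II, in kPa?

P₂ ≈ 293 kPa

Pressure head at I: ψ₁ = P₁/(ρg) = 447×1000 / (1000 × 9.81) = 45.57 m.
Velocity heads: v₁²/2g = 3.14²/19.62 = 0.503 m; v₂²/2g = 8.79²/19.62 = 3.938 m.
Total head H = z₁ + ψ₁ + v₁²/2g = 35.81 + 45.57 + 0.503 = 81.88 m.
ψ₂ = H − z₂ − v₂²/2g = 81.88 − 48.12 − 3.938 = 29.82 m.
P₂ = ρgψ₂ = 1000 × 9.81 × 29.82 ≈ 293 kPa.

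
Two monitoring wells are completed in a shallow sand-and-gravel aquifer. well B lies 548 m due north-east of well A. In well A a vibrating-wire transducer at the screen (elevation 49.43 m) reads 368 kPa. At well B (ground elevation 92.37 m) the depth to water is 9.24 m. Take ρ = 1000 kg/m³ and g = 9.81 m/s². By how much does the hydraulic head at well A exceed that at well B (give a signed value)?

Δh ≈ 3.81 m

Pressure head at well A: ψ = P/(ρg) = 368×1000 / (1000 × 9.81) = 37.51 m.
Total head at well A: h = z + ψ = 49.43 + 37.51 = 86.94 m.
Total head at well B: h = 92.37 − 9.24 = 83.13 m.
Head difference: h(well A) − h(well B) = 86.94 − 83.13 = 3.81 m.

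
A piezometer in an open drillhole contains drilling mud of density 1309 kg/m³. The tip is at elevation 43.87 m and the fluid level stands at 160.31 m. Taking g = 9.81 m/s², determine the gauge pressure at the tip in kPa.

P ≈ 1500 kPa

Pressure head ψ = h − z = 160.31 − 43.87 = 116.44 m.
P = ρgψ = 1309 × 9.81 × 116.44 = 1495240 Pa ≈ 1500 kPa.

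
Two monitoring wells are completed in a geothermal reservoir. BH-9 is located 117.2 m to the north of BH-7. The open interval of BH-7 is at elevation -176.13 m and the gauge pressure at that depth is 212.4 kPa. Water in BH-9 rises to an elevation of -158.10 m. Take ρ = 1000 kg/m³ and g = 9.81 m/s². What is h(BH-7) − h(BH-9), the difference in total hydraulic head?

Pressure head at BH-7: ψ = P/(ρg) = 212.4×1000 / (1000 × 9.81) = 21.65 m.
Total head at BH-7: h = z + ψ = -176.13 + 21.65 = -154.48 m.
Total head at BH-9: h = -158.10 m (water level in the piezometer is the total head).
Head difference: h(BH-7) − h(BH-9) = -154.48 − (-158.10) = 3.62 m.

Δh ≈ 3.62 m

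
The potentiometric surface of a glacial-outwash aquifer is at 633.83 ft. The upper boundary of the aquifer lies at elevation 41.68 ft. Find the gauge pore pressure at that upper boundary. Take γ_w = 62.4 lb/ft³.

Pressure head at the aquifer top: ψ = h − z = 633.83 − 41.68 = 592.15 ft.
P = γψ/144 = 62.4 × 592.15 / 144 = 257 psi.

P ≈ 257 psi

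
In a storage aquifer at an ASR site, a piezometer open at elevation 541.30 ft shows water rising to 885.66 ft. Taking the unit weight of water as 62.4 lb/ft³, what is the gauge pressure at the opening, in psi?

Pressure head ψ = h − z = 885.66 − 541.30 = 344.36 ft.
P = γ·ψ / 144 = 62.4 × 344.36 / 144 = 149 psi.

P ≈ 149 psi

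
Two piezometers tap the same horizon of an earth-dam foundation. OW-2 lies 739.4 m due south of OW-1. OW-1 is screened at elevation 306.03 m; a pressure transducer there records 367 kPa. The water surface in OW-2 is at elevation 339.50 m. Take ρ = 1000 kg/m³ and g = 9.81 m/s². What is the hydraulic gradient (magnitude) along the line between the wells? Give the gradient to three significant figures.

i ≈ 0.00533

Pressure head at OW-1: ψ = P/(ρg) = 367×1000 / (1000 × 9.81) = 37.41 m.
Total head at OW-1: h = z + ψ = 306.03 + 37.41 = 343.44 m.
Total head at OW-2: h = 339.50 m (water level in the piezometer is the total head).
Head difference: h(OW-1) − h(OW-2) = 343.44 − 339.50 = 3.94 m.
Hydraulic gradient: i = |Δh| / L = 3.94 / 739.4 = 0.00533.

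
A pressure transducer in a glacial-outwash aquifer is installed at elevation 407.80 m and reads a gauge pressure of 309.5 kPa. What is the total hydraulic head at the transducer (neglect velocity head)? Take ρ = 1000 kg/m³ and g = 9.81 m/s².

h ≈ 439.35 m

ψ = P/(ρg) = 309.5×1000 / (1000 × 9.81) = 31.55 m.
h = z + ψ = 407.80 + 31.55 = 439.35 m.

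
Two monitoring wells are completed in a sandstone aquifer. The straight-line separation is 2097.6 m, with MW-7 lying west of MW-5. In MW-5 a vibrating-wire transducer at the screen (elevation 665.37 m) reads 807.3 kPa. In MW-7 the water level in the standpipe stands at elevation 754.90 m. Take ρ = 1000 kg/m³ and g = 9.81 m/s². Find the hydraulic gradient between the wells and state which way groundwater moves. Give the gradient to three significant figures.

Pressure head at MW-5: ψ = P/(ρg) = 807.3×1000 / (1000 × 9.81) = 82.29 m.
Total head at MW-5: h = z + ψ = 665.37 + 82.29 = 747.66 m.
Total head at MW-7: h = 754.90 m (water level in the piezometer is the total head).
Head difference: h(MW-5) − h(MW-7) = 747.66 − 754.90 = -7.24 m.
Hydraulic gradient: i = |Δh| / L = 7.24 / 2097.6 = 0.00345.
Flow is from higher to lower head: from MW-7 toward MW-5, i.e. toward the east.

i ≈ 0.00345; groundwater flows toward the east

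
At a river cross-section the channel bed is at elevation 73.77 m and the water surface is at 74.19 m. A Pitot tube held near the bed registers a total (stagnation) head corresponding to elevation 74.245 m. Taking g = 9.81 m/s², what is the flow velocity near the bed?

Near the bed, under hydrostatic conditions, the piezometric head (z + ψ) equals the free-surface elevation, 74.19 m.
Velocity head = total − piezometric = 74.245 − 74.19 = 0.055 m.
v = √(2g·h_v) = √(2 × 9.81 × 0.055) = 1.04 m/s.

v ≈ 1.04 m/s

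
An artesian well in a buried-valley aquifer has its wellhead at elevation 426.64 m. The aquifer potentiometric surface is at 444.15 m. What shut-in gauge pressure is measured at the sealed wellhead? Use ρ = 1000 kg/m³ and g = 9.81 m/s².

P ≈ 172 kPa

Head above the cap: Δh = 444.15 − 426.64 = 17.51 m.
P = ρgΔh = 1000 × 9.81 × 17.51 = 171773 Pa ≈ 172 kPa.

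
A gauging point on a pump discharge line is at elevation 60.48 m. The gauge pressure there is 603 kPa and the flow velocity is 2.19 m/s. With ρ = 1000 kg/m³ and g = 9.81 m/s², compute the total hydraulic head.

Pressure head ψ = P/(ρg) = 603×1000 / (1000 × 9.81) = 61.47 m.
Velocity head = v²/(2g) = 2.19² / (2 × 9.81) = 0.244 m.
h = z + ψ + v²/(2g) = 60.48 + 61.47 + 0.244 = 122.19 m.

h ≈ 122.19 m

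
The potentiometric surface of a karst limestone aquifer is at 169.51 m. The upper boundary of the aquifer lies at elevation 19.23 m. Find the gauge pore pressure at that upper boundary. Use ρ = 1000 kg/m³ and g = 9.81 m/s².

Pressure head at the aquifer top: ψ = h − z = 169.51 − 19.23 = 150.28 m.
P = ρgψ = 1000 × 9.81 × 150.28 = 1474247 Pa ≈ 1470 kPa.

P ≈ 1470 kPa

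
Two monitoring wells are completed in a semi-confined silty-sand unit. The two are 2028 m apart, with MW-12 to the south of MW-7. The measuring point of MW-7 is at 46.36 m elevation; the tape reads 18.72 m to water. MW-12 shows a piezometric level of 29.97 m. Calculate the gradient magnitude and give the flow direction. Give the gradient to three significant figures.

i ≈ 0.00115; groundwater flows toward the north

Total head at MW-7: h = 46.36 − 18.72 = 27.64 m.
Total head at MW-12: h = 29.97 m (water level in the piezometer is the total head).
Head difference: h(MW-7) − h(MW-12) = 27.64 − 29.97 = -2.33 m.
Hydraulic gradient: i = |Δh| / L = 2.33 / 2028 = 0.00115.
Flow is from higher to lower head: from MW-12 toward MW-7, i.e. toward the north.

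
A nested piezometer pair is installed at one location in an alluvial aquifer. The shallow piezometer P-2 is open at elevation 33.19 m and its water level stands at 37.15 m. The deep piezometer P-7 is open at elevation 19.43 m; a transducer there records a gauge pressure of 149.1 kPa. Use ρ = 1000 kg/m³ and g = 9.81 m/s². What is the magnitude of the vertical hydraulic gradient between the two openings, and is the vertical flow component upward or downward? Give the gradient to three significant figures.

|i_v| ≈ 0.183; vertical flow is downward

Total head at P-2: h = 37.15 m (water level in the standpipe).
Pressure head at P-7: ψ = P/(ρg) = 149.1×1000 / (1000 × 9.81) = 15.20 m.
Total head at P-7: h = z + ψ = 19.43 + 15.20 = 34.63 m.
Δh = h(P-2) − h(P-7) = 37.15 − 34.63 = 2.52 m.
Vertical separation Δz = 33.19 − 19.43 = 13.76 m.
|i_v| = |Δh| / Δz = 2.52 / 13.76 = 0.183.
Head is higher in the shallow piezometer, so vertical flow is downward (recharge condition).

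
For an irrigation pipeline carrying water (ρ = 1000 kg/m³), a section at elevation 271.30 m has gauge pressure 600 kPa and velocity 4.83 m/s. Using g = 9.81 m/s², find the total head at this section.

Pressure head ψ = P/(ρg) = 600×1000 / (1000 × 9.81) = 61.16 m.
Velocity head = v²/(2g) = 4.83² / (2 × 9.81) = 1.189 m.
h = z + ψ + v²/(2g) = 271.30 + 61.16 + 1.189 = 333.65 m.

h ≈ 333.65 m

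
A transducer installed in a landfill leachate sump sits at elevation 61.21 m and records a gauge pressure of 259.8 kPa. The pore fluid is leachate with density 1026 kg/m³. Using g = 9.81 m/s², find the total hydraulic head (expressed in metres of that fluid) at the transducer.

ψ = P/(ρg) = 259.8×1000 / (1026 × 9.81) = 25.81 m.
h = z + ψ = 61.21 + 25.81 = 87.02 m.

h ≈ 87.02 m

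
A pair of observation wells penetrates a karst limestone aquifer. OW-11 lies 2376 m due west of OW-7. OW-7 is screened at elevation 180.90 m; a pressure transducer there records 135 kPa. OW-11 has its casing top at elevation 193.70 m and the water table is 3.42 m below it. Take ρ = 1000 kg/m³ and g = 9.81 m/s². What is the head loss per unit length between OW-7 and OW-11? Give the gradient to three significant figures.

i ≈ 0.00184 m/m

Pressure head at OW-7: ψ = P/(ρg) = 135×1000 / (1000 × 9.81) = 13.76 m.
Total head at OW-7: h = z + ψ = 180.90 + 13.76 = 194.66 m.
Total head at OW-11: h = 193.70 − 3.42 = 190.28 m.
Head difference: h(OW-7) − h(OW-11) = 194.66 − 190.28 = 4.38 m.
Hydraulic gradient: i = |Δh| / L = 4.38 / 2376 = 0.00184.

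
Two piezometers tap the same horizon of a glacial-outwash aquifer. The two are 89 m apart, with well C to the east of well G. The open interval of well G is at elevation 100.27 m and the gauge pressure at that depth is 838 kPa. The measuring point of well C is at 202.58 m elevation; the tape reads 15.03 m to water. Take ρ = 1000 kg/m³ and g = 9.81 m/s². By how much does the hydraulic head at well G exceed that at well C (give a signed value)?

Δh ≈ -1.86 m

Pressure head at well G: ψ = P/(ρg) = 838×1000 / (1000 × 9.81) = 85.42 m.
Total head at well G: h = z + ψ = 100.27 + 85.42 = 185.69 m.
Total head at well C: h = 202.58 − 15.03 = 187.55 m.
Head difference: h(well G) − h(well C) = 185.69 − 187.55 = -1.86 m.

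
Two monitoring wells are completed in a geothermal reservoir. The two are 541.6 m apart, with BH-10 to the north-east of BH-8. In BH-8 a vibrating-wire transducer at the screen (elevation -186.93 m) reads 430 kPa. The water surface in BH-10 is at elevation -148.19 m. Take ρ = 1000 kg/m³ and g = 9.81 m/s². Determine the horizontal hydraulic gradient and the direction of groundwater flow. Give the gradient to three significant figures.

i ≈ 0.00940; groundwater flows toward the north-east

Pressure head at BH-8: ψ = P/(ρg) = 430×1000 / (1000 × 9.81) = 43.83 m.
Total head at BH-8: h = z + ψ = -186.93 + 43.83 = -143.10 m.
Total head at BH-10: h = -148.19 m (water level in the piezometer is the total head).
Head difference: h(BH-8) − h(BH-10) = -143.10 − (-148.19) = 5.09 m.
Hydraulic gradient: i = |Δh| / L = 5.09 / 541.6 = 0.00940.
Flow is from higher to lower head: from BH-8 toward BH-10, i.e. toward the north-east.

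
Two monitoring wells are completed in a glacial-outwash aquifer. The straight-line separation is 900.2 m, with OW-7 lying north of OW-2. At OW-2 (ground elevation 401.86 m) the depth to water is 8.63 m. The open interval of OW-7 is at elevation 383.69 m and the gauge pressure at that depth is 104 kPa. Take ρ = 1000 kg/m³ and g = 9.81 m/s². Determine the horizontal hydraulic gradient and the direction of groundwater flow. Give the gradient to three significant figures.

i ≈ 0.00118; groundwater flows toward the south

Total head at OW-2: h = 401.86 − 8.63 = 393.23 m.
Pressure head at OW-7: ψ = P/(ρg) = 104×1000 / (1000 × 9.81) = 10.60 m.
Total head at OW-7: h = z + ψ = 383.69 + 10.60 = 394.29 m.
Head difference: h(OW-2) − h(OW-7) = 393.23 − 394.29 = -1.06 m.
Hydraulic gradient: i = |Δh| / L = 1.06 / 900.2 = 0.00118.
Flow is from higher to lower head: from OW-7 toward OW-2, i.e. toward the south.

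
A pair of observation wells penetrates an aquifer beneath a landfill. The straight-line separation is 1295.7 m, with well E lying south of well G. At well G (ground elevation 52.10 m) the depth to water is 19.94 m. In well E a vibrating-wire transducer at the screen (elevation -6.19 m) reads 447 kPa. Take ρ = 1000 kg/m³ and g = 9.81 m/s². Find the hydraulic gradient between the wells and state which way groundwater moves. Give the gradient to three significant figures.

Total head at well G: h = 52.10 − 19.94 = 32.16 m.
Pressure head at well E: ψ = P/(ρg) = 447×1000 / (1000 × 9.81) = 45.57 m.
Total head at well E: h = z + ψ = -6.19 + 45.57 = 39.38 m.
Head difference: h(well G) − h(well E) = 32.16 − 39.38 = -7.22 m.
Hydraulic gradient: i = |Δh| / L = 7.22 / 1295.7 = 0.00557.
Flow is from higher to lower head: from well E toward well G, i.e. toward the north.

i ≈ 0.00557; groundwater flows toward the north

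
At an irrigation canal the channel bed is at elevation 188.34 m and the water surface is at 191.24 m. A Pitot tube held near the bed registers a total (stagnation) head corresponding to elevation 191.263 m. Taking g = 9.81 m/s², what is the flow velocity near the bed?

Near the bed, under hydrostatic conditions, the piezometric head (z + ψ) equals the free-surface elevation, 191.24 m.
Velocity head = total − piezometric = 191.263 − 191.24 = 0.023 m.
v = √(2g·h_v) = √(2 × 9.81 × 0.023) = 0.672 m/s.

v ≈ 0.672 m/s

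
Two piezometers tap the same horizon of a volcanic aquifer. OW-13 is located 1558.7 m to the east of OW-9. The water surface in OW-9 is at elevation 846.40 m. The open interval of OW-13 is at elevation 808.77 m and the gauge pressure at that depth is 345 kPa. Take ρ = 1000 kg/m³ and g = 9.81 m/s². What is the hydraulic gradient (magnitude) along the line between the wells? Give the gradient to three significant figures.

i ≈ 0.00158

Total head at OW-9: h = 846.40 m (water level in the piezometer is the total head).
Pressure head at OW-13: ψ = P/(ρg) = 345×1000 / (1000 × 9.81) = 35.17 m.
Total head at OW-13: h = z + ψ = 808.77 + 35.17 = 843.94 m.
Head difference: h(OW-9) − h(OW-13) = 846.40 − 843.94 = 2.46 m.
Hydraulic gradient: i = |Δh| / L = 2.46 / 1558.7 = 0.00158.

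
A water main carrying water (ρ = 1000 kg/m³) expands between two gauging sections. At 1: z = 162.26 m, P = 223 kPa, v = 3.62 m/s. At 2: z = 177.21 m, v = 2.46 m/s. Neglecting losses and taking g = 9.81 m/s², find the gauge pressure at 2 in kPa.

Pressure head at 1: ψ₁ = P₁/(ρg) = 223×1000 / (1000 × 9.81) = 22.73 m.
Velocity heads: v₁²/2g = 3.62²/19.62 = 0.668 m; v₂²/2g = 2.46²/19.62 = 0.308 m.
Total head H = z₁ + ψ₁ + v₁²/2g = 162.26 + 22.73 + 0.668 = 185.66 m.
ψ₂ = H − z₂ − v₂²/2g = 185.66 − 177.21 − 0.308 = 8.14 m.
P₂ = ρgψ₂ = 1000 × 9.81 × 8.14 ≈ 79.9 kPa.

P₂ ≈ 79.9 kPa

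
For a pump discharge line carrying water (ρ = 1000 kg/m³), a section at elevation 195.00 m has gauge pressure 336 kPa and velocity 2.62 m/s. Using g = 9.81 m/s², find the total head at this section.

h ≈ 229.60 m

Pressure head ψ = P/(ρg) = 336×1000 / (1000 × 9.81) = 34.25 m.
Velocity head = v²/(2g) = 2.62² / (2 × 9.81) = 0.350 m.
h = z + ψ + v²/(2g) = 195.00 + 34.25 + 0.350 = 229.60 m.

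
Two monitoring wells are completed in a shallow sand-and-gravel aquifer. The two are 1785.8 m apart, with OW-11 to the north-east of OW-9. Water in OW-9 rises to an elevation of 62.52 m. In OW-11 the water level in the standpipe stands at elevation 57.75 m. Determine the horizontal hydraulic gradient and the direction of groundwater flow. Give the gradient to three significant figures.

Total head at OW-9: h = 62.52 m (water level in the piezometer is the total head).
Total head at OW-11: h = 57.75 m (water level in the piezometer is the total head).
Head difference: h(OW-9) − h(OW-11) = 62.52 − 57.75 = 4.77 m.
Hydraulic gradient: i = |Δh| / L = 4.77 / 1785.8 = 0.00267.
Flow is from higher to lower head: from OW-9 toward OW-11, i.e. toward the north-east.

i ≈ 0.00267; groundwater flows toward the north-east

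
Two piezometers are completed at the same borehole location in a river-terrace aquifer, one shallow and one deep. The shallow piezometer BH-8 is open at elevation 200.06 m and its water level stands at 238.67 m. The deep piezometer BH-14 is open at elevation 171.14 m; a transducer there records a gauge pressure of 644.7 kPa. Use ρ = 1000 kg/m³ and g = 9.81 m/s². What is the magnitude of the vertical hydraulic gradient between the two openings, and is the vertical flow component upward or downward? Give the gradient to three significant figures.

Total head at BH-8: h = 238.67 m (water level in the standpipe).
Pressure head at BH-14: ψ = P/(ρg) = 644.7×1000 / (1000 × 9.81) = 65.72 m.
Total head at BH-14: h = z + ψ = 171.14 + 65.72 = 236.86 m.
Δh = h(BH-8) − h(BH-14) = 238.67 − 236.86 = 1.81 m.
Vertical separation Δz = 200.06 − 171.14 = 28.92 m.
|i_v| = |Δh| / Δz = 1.81 / 28.92 = 0.0626.
Head is higher in the shallow piezometer, so vertical flow is downward (recharge condition).

|i_v| ≈ 0.0626; vertical flow is downward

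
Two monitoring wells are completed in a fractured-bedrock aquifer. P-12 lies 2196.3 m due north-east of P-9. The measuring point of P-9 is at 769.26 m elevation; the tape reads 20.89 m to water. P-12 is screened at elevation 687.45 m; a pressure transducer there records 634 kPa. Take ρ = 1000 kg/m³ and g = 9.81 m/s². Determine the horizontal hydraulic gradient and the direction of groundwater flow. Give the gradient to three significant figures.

Total head at P-9: h = 769.26 − 20.89 = 748.37 m.
Pressure head at P-12: ψ = P/(ρg) = 634×1000 / (1000 × 9.81) = 64.63 m.
Total head at P-12: h = z + ψ = 687.45 + 64.63 = 752.08 m.
Head difference: h(P-9) − h(P-12) = 748.37 − 752.08 = -3.71 m.
Hydraulic gradient: i = |Δh| / L = 3.71 / 2196.3 = 0.00169.
Flow is from higher to lower head: from P-12 toward P-9, i.e. toward the south-west.

i ≈ 0.00169; groundwater flows toward the south-west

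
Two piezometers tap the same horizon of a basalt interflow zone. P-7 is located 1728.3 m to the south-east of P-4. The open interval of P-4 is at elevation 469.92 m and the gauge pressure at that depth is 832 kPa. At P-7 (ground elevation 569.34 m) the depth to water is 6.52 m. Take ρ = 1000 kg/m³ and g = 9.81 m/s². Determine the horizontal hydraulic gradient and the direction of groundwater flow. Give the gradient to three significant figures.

Pressure head at P-4: ψ = P/(ρg) = 832×1000 / (1000 × 9.81) = 84.81 m.
Total head at P-4: h = z + ψ = 469.92 + 84.81 = 554.73 m.
Total head at P-7: h = 569.34 − 6.52 = 562.82 m.
Head difference: h(P-4) − h(P-7) = 554.73 − 562.82 = -8.09 m.
Hydraulic gradient: i = |Δh| / L = 8.09 / 1728.3 = 0.00468.
Flow is from higher to lower head: from P-7 toward P-4, i.e. toward the north-west.

i ≈ 0.00468; groundwater flows toward the north-west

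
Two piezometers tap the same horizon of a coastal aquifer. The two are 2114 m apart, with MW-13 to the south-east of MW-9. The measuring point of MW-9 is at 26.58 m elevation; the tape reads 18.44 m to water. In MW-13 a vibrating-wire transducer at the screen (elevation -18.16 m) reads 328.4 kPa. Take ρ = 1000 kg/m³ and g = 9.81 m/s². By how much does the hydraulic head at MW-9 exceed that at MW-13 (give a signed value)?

Δh ≈ -7.18 m

Total head at MW-9: h = 26.58 − 18.44 = 8.14 m.
Pressure head at MW-13: ψ = P/(ρg) = 328.4×1000 / (1000 × 9.81) = 33.48 m.
Total head at MW-13: h = z + ψ = -18.16 + 33.48 = 15.32 m.
Head difference: h(MW-9) − h(MW-13) = 8.14 − 15.32 = -7.18 m.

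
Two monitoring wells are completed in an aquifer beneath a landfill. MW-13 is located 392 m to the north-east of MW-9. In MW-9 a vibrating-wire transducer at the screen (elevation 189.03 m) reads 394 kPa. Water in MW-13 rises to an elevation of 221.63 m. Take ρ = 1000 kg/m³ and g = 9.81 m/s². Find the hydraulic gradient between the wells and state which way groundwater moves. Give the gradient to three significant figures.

Pressure head at MW-9: ψ = P/(ρg) = 394×1000 / (1000 × 9.81) = 40.16 m.
Total head at MW-9: h = z + ψ = 189.03 + 40.16 = 229.19 m.
Total head at MW-13: h = 221.63 m (water level in the piezometer is the total head).
Head difference: h(MW-9) − h(MW-13) = 229.19 − 221.63 = 7.56 m.
Hydraulic gradient: i = |Δh| / L = 7.56 / 392 = 0.0193.
Flow is from higher to lower head: from MW-9 toward MW-13, i.e. toward the north-east.

i ≈ 0.0193; groundwater flows toward the north-east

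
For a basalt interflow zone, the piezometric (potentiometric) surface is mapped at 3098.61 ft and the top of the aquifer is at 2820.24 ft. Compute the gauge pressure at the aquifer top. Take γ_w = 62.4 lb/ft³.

P ≈ 121 psi

Pressure head at the aquifer top: ψ = h − z = 3098.61 − 2820.24 = 278.37 ft.
P = γψ/144 = 62.4 × 278.37 / 144 = 121 psi.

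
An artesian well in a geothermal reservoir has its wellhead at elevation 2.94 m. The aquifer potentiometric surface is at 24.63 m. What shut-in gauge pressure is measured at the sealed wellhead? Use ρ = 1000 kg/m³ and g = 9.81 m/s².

Head above the cap: Δh = 24.63 − 2.94 = 21.69 m.
P = ρgΔh = 1000 × 9.81 × 21.69 = 212779 Pa ≈ 213 kPa.

P ≈ 213 kPa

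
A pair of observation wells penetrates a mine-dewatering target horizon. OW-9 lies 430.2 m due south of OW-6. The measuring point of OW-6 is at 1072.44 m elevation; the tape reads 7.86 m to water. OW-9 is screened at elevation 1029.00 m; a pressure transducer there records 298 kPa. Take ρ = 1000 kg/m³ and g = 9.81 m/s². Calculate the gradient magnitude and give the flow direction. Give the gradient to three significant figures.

Total head at OW-6: h = 1072.44 − 7.86 = 1064.58 m.
Pressure head at OW-9: ψ = P/(ρg) = 298×1000 / (1000 × 9.81) = 30.38 m.
Total head at OW-9: h = z + ψ = 1029.00 + 30.38 = 1059.38 m.
Head difference: h(OW-6) − h(OW-9) = 1064.58 − 1059.38 = 5.20 m.
Hydraulic gradient: i = |Δh| / L = 5.20 / 430.2 = 0.0121.
Flow is from higher to lower head: from OW-6 toward OW-9, i.e. toward the south.

i ≈ 0.0121; groundwater flows toward the south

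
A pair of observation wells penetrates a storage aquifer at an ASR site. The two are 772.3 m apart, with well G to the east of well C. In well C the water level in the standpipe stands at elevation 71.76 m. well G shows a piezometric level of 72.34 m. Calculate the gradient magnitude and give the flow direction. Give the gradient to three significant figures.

i ≈ 0.000751; groundwater flows toward the west

Total head at well C: h = 71.76 m (water level in the piezometer is the total head).
Total head at well G: h = 72.34 m (water level in the piezometer is the total head).
Head difference: h(well C) − h(well G) = 71.76 − 72.34 = -0.58 m.
Hydraulic gradient: i = |Δh| / L = 0.58 / 772.3 = 0.000751.
Flow is from higher to lower head: from well G toward well C, i.e. toward the west.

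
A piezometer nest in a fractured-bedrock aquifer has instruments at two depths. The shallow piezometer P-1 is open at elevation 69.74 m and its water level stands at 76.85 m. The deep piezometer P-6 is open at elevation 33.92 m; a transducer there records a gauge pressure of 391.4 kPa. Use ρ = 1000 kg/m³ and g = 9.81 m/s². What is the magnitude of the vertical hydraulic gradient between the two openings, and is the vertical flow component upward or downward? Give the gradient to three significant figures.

Total head at P-1: h = 76.85 m (water level in the standpipe).
Pressure head at P-6: ψ = P/(ρg) = 391.4×1000 / (1000 × 9.81) = 39.90 m.
Total head at P-6: h = z + ψ = 33.92 + 39.90 = 73.82 m.
Δh = h(P-1) − h(P-6) = 76.85 − 73.82 = 3.03 m.
Vertical separation Δz = 69.74 − 33.92 = 35.82 m.
|i_v| = |Δh| / Δz = 3.03 / 35.82 = 0.0846.
Head is higher in the shallow piezometer, so vertical flow is downward (recharge condition).

|i_v| ≈ 0.0846; vertical flow is downward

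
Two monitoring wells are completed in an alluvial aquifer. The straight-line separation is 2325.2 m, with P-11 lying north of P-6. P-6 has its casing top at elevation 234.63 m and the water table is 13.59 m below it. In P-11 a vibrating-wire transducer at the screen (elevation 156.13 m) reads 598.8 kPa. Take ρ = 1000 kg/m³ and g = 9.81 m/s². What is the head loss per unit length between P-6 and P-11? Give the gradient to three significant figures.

Total head at P-6: h = 234.63 − 13.59 = 221.04 m.
Pressure head at P-11: ψ = P/(ρg) = 598.8×1000 / (1000 × 9.81) = 61.04 m.
Total head at P-11: h = z + ψ = 156.13 + 61.04 = 217.17 m.
Head difference: h(P-6) − h(P-11) = 221.04 − 217.17 = 3.87 m.
Hydraulic gradient: i = |Δh| / L = 3.87 / 2325.2 = 0.00166.

i ≈ 0.00166 m/m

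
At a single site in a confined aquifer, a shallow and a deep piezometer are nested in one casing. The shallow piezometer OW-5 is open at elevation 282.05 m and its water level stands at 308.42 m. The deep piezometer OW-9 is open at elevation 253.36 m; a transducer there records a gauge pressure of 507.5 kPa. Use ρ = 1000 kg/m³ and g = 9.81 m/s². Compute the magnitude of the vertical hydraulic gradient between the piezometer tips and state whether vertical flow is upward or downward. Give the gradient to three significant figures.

|i_v| ≈ 0.116; vertical flow is downward

Total head at OW-5: h = 308.42 m (water level in the standpipe).
Pressure head at OW-9: ψ = P/(ρg) = 507.5×1000 / (1000 × 9.81) = 51.73 m.
Total head at OW-9: h = z + ψ = 253.36 + 51.73 = 305.09 m.
Δh = h(OW-5) − h(OW-9) = 308.42 − 305.09 = 3.33 m.
Vertical separation Δz = 282.05 − 253.36 = 28.69 m.
|i_v| = |Δh| / Δz = 3.33 / 28.69 = 0.116.
Head is higher in the shallow piezometer, so vertical flow is downward (recharge condition).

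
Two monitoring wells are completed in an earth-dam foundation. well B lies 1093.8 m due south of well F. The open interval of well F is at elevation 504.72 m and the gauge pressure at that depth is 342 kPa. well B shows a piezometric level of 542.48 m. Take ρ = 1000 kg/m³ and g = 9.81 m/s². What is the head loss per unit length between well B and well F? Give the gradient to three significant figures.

i ≈ 0.00265 m/m

Pressure head at well F: ψ = P/(ρg) = 342×1000 / (1000 × 9.81) = 34.86 m.
Total head at well F: h = z + ψ = 504.72 + 34.86 = 539.58 m.
Total head at well B: h = 542.48 m (water level in the piezometer is the total head).
Head difference: h(well F) − h(well B) = 539.58 − 542.48 = -2.90 m.
Hydraulic gradient: i = |Δh| / L = 2.90 / 1093.8 = 0.00265.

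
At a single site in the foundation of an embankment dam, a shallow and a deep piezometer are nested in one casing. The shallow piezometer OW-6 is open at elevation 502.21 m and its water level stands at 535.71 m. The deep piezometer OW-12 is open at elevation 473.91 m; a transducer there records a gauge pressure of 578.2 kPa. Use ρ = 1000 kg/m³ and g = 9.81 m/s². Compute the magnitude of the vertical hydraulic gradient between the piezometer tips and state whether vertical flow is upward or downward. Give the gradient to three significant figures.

|i_v| ≈ 0.101; vertical flow is downward

Total head at OW-6: h = 535.71 m (water level in the standpipe).
Pressure head at OW-12: ψ = P/(ρg) = 578.2×1000 / (1000 × 9.81) = 58.94 m.
Total head at OW-12: h = z + ψ = 473.91 + 58.94 = 532.85 m.
Δh = h(OW-6) − h(OW-12) = 535.71 − 532.85 = 2.86 m.
Vertical separation Δz = 502.21 − 473.91 = 28.30 m.
|i_v| = |Δh| / Δz = 2.86 / 28.30 = 0.101.
Head is higher in the shallow piezometer, so vertical flow is downward (recharge condition).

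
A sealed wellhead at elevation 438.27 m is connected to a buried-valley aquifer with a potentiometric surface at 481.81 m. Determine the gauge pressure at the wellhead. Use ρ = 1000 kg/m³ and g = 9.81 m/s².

Head above the cap: Δh = 481.81 − 438.27 = 43.54 m.
P = ρgΔh = 1000 × 9.81 × 43.54 = 427127 Pa ≈ 427 kPa.

P ≈ 427 kPa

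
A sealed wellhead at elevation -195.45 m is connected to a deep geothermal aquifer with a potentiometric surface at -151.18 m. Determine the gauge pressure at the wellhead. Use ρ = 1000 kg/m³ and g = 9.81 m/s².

Head above the cap: Δh = -151.18 − (-195.45) = 44.27 m.
P = ρgΔh = 1000 × 9.81 × 44.27 = 434289 Pa ≈ 434 kPa.

P ≈ 434 kPa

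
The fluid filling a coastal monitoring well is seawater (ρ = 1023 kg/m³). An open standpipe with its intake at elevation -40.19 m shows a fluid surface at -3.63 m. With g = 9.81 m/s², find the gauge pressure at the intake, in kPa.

P ≈ 367 kPa

Pressure head ψ = h − z = -3.63 − (-40.19) = 36.56 m.
P = ρgψ = 1023 × 9.81 × 36.56 = 366903 Pa ≈ 367 kPa.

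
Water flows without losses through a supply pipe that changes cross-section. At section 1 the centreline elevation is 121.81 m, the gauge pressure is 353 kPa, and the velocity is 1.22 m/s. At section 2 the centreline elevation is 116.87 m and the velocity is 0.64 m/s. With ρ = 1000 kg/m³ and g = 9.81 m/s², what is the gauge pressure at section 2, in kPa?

Pressure head at 1: ψ₁ = P₁/(ρg) = 353×1000 / (1000 × 9.81) = 35.98 m.
Velocity heads: v₁²/2g = 1.22²/19.62 = 0.076 m; v₂²/2g = 0.64²/19.62 = 0.021 m.
Total head H = z₁ + ψ₁ + v₁²/2g = 121.81 + 35.98 + 0.076 = 157.87 m.
ψ₂ = H − z₂ − v₂²/2g = 157.87 − 116.87 − 0.021 = 40.98 m.
P₂ = ρgψ₂ = 1000 × 9.81 × 40.98 ≈ 402 kPa.

P₂ ≈ 402 kPa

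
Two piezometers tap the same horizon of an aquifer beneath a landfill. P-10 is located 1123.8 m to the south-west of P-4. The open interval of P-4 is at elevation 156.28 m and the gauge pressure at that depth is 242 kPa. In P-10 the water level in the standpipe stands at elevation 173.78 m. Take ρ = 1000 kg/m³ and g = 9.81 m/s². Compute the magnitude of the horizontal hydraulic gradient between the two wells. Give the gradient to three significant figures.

i ≈ 0.00638

Pressure head at P-4: ψ = P/(ρg) = 242×1000 / (1000 × 9.81) = 24.67 m.
Total head at P-4: h = z + ψ = 156.28 + 24.67 = 180.95 m.
Total head at P-10: h = 173.78 m (water level in the piezometer is the total head).
Head difference: h(P-4) − h(P-10) = 180.95 − 173.78 = 7.17 m.
Hydraulic gradient: i = |Δh| / L = 7.17 / 1123.8 = 0.00638.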